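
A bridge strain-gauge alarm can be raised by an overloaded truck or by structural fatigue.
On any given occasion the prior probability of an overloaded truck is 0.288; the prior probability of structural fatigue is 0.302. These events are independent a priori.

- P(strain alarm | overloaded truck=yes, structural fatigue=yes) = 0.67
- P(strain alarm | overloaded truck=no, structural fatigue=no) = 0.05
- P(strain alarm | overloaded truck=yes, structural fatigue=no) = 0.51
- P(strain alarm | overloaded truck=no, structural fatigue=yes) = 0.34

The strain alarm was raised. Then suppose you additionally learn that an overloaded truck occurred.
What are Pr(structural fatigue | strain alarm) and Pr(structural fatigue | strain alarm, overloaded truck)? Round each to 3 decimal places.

By total probability over the 4 (overloaded truck, structural fatigue) configurations:
  P(strain alarm) = 0.05*0.712*0.698 + 0.34*0.712*0.302 + 0.51*0.288*0.698 + 0.67*0.288*0.302
        = 0.024849 + 0.073108 + 0.102522 + 0.058274 = 0.258753
Keeping only the structural fatigue-present terms gives 0.131382, so
  P(structural fatigue | strain alarm) = 0.131382 / 0.258753 ≈ 0.508

Now also conditioning on overloaded truck=true:
Sum P(strain alarm|·) weighted by the priors over both values of structural fatigue:
  P(strain alarm | overloaded truck) = 0.51×0.698 + 0.67×0.302
        = 0.355980 + 0.202340 = 0.558320
Keeping only the structural fatigue-present terms gives 0.202340, so
  P(structural fatigue | strain alarm, overloaded truck) = 0.202340 / 0.558320 ≈ 0.362
Conditioning on overloaded truck lowers the posterior on structural fatigue: the classic explaining-away effect in a common-effect structure.

Pr(structural fatigue | strain alarm) ≈ 0.508; Pr(structural fatigue | strain alarm, overloaded truck) ≈ 0.362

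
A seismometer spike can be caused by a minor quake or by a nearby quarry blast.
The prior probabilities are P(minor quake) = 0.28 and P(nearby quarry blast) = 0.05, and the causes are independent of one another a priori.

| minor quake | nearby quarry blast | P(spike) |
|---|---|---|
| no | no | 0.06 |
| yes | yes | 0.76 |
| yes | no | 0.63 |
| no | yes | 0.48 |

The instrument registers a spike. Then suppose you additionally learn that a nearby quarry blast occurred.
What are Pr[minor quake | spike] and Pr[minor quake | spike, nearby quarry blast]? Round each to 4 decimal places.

Enumerate the 4 (minor quake, nearby quarry blast) configurations and weight by the priors:
  P(spike) = 0.06·0.72·0.95 + 0.48·0.72·0.05 + 0.63·0.28·0.95 + 0.76·0.28·0.05
        = 0.041040 + 0.017280 + 0.167580 + 0.010640 = 0.236540
Configurations with minor quake contribute 0.178220, so
  P(minor quake | spike) = 0.178220 / 0.236540 ≈ 0.7534

Now also conditioning on nearby quarry blast=true:
Numerator (weight on configurations with minor quake): 0.76×0.28 = 0.212800
Normalizer over all consistent configurations: 0.48×0.72 + 0.76×0.28 = 0.558400
P(minor quake | spike, nearby quarry blast) = 0.212800/0.558400 ≈ 0.3811
— nearby quarry blast explains away the evidence for minor quake.

Pr[minor quake | spike] ≈ 0.7534; Pr[minor quake | spike, nearby quarry blast] ≈ 0.3811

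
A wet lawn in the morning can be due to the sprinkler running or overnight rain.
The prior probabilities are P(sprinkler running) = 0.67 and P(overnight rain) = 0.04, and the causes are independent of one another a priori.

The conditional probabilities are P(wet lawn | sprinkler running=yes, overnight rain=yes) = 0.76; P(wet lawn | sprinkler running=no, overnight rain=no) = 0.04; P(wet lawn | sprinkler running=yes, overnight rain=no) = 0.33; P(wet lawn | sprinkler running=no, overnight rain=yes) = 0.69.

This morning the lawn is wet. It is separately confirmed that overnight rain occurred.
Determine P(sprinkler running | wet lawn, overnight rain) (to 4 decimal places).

P(sprinkler running | wet lawn, overnight rain) ≈ 0.6910

P(wet lawn | overnight rain) = 0.69×0.33 + 0.76×0.67 = 0.227700 + 0.509200 = 0.736900
Restricting to configurations with sprinkler running present: 0.76×0.67 = 0.509200.
So P(sprinkler running | wet lawn, overnight rain) = 0.509200/0.736900 ≈ 0.6910.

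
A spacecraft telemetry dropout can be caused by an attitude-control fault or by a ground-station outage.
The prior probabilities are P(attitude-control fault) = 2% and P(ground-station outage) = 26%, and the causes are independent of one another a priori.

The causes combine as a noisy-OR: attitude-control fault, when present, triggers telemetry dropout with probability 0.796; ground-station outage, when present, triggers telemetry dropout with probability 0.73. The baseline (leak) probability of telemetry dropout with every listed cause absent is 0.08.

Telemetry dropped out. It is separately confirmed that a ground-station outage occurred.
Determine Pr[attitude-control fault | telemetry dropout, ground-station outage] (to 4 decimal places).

Under noisy-OR, P(telemetry dropout | causes) = 1 − (1−0.08)·∏(1−qᵢ) over the active causes.
P(telemetry dropout | ground-station outage) = 0.7516·0.98 + 0.949326·0.02 = 0.736568 + 0.018987 = 0.755555
Of this, 0.018987 comes from 0.949326·0.02 (the attitude-control fault=true cases).
P(attitude-control fault | telemetry dropout, ground-station outage) = 0.018987 / 0.755555 ≈ 0.0251

Pr[attitude-control fault | telemetry dropout, ground-station outage] ≈ 0.0251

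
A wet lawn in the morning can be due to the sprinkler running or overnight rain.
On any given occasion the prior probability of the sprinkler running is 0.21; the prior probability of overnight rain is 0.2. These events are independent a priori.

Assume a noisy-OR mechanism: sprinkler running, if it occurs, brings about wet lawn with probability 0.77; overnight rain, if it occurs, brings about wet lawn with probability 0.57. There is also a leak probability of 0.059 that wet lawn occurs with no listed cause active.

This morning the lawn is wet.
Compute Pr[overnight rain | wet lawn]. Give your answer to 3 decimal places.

Under noisy-OR, P(wet lawn | causes) = 1 − (1−0.059)·∏(1−qᵢ) over the active causes.
Weight on overnight rain=true, given the evidence: 0.094068 + 0.038091 = 0.132159
The normalizing constant is 0.059·0.79·0.8 + 0.59537·0.79·0.2 + 0.78357·0.21·0.8 + 0.906935·0.21·0.2 = 0.301087
Posterior = 0.132159 / 0.301087 ≈ 0.439

Pr[overnight rain | wet lawn] ≈ 0.439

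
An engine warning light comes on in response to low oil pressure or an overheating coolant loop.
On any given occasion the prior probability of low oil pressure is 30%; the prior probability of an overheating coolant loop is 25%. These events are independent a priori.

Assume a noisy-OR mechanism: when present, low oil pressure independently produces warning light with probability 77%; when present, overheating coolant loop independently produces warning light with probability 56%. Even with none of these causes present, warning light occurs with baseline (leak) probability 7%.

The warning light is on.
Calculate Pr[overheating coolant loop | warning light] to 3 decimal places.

Pr[overheating coolant loop | warning light] ≈ 0.445

Under noisy-OR, P(warning light | causes) = 1 − (1−0.07)·∏(1−qᵢ) over the active causes.
Weight on overheating coolant loop=true, given the evidence: 0.103390 + 0.067941 = 0.171331
Normalizer over all consistent configurations: 0.07×0.7×0.75 + 0.5908×0.7×0.25 + 0.7861×0.3×0.75 + 0.905884×0.3×0.25 = 0.384953
Posterior = 0.171331 / 0.384953 ≈ 0.445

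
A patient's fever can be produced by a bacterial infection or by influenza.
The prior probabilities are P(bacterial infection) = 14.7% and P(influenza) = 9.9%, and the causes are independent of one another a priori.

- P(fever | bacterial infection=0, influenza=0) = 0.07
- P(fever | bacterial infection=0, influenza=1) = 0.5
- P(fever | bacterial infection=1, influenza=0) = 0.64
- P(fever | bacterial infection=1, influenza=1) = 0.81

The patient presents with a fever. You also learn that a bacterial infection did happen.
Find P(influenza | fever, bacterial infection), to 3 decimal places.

For the numerator, keep only influenza=true terms: 0.81·0.099 = 0.080190
Denominator P(fever | bacterial infection): 0.64·0.901 + 0.81·0.099 = 0.656830
P(influenza | fever, bacterial infection) = 0.080190/0.656830 ≈ 0.122

P(influenza | fever, bacterial infection) ≈ 0.122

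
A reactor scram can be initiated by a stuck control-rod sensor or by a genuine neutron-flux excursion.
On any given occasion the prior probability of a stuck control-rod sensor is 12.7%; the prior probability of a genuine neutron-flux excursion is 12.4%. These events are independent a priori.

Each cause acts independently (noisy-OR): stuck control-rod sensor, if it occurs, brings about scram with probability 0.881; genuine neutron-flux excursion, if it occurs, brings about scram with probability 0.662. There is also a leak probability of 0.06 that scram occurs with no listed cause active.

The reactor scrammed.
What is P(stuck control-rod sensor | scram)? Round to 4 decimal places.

Under noisy-OR, P(scram | causes) = 1 − (1−0.06)·∏(1−qᵢ) over the active causes.
For the numerator, keep only stuck control-rod sensor=true terms: 0.098807 + 0.015153 = 0.113960
The normalizing constant is 0.06*0.873*0.876 + 0.68228*0.873*0.124 + 0.88814*0.127*0.876 + 0.962191*0.127*0.124 = 0.233703
Posterior = 0.113960 / 0.233703 ≈ 0.4876

P(stuck control-rod sensor | scram) ≈ 0.4876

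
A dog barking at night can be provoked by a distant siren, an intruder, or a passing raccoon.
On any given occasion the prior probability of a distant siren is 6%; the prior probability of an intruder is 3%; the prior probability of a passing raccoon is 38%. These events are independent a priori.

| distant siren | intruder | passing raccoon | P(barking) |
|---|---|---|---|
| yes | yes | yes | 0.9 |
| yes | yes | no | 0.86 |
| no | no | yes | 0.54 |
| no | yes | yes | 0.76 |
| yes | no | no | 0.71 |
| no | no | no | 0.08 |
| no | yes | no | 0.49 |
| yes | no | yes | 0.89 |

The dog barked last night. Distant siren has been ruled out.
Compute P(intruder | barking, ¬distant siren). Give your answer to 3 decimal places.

Sum P(barking|·) weighted by the priors over the 4 (intruder, passing raccoon) configurations:
  P(barking | ¬distant siren) = 0.08*0.97*0.62 + 0.54*0.97*0.38 + 0.49*0.03*0.62 + 0.76*0.03*0.38
        = 0.048112 + 0.199044 + 0.009114 + 0.008664 = 0.264934
The terms with intruder present sum to 0.017778, so
  P(intruder | barking, ¬distant siren) = 0.017778 / 0.264934 ≈ 0.067

P(intruder | barking, ¬distant siren) ≈ 0.067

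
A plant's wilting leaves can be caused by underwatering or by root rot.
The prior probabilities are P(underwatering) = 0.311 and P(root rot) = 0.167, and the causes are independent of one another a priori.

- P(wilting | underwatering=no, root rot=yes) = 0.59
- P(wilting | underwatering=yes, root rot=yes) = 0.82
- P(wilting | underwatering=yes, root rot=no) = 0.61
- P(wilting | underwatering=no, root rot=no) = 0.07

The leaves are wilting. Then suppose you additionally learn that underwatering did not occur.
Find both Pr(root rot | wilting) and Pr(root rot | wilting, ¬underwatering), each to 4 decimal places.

Pr(root rot | wilting) ≈ 0.3579; Pr(root rot | wilting, ¬underwatering) ≈ 0.6282

Enumerate the 4 (underwatering, root rot) configurations and weight by the priors:
  P(wilting) = 0.07·0.689·0.833 + 0.59·0.689·0.167 + 0.61·0.311·0.833 + 0.82·0.311·0.167
        = 0.040176 + 0.067887 + 0.158028 + 0.042588 = 0.308679
Keeping only the root rot-present terms gives 0.110475, so
  P(root rot | wilting) = 0.110475 / 0.308679 ≈ 0.3579

Now condition on the additional information:
Weight on root rot=true, given the evidence: 0.59×0.167 = 0.098530
Denominator P(wilting | ¬underwatering): 0.07×0.833 + 0.59×0.167 = 0.156840
P(root rot | wilting, ¬underwatering) = 0.098530/0.156840 ≈ 0.6282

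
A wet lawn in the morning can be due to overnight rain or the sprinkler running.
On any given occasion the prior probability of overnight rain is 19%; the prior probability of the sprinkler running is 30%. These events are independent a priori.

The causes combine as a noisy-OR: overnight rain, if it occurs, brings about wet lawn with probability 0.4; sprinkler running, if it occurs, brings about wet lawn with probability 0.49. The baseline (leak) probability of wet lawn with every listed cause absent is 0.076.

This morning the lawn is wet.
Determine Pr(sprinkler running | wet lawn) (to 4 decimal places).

Pr(sprinkler running | wet lawn) ≈ 0.6233

Under noisy-OR, P(wet lawn | causes) = 1 − (1−0.076)·∏(1−qᵢ) over the active causes.
Sum P(wet lawn|·) weighted by the priors over the 4 (overnight rain, sprinkler running) configurations:
  P(wet lawn) = 0.076×0.81×0.7 + 0.52876×0.81×0.3 + 0.4456×0.19×0.7 + 0.717256×0.19×0.3
        = 0.043092 + 0.128489 + 0.059265 + 0.040884 = 0.271730
The terms with sprinkler running present sum to 0.169373, so
  P(sprinkler running | wet lawn) = 0.169373 / 0.271730 ≈ 0.6233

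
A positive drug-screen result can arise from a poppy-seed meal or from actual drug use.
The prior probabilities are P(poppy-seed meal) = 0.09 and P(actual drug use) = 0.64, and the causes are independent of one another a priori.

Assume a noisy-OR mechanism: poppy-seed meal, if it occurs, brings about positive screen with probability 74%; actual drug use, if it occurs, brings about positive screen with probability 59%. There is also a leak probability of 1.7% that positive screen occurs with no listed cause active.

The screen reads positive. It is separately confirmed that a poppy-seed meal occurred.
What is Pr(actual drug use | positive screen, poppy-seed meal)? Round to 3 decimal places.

Pr(actual drug use | positive screen, poppy-seed meal) ≈ 0.681

Under noisy-OR, P(positive screen | causes) = 1 − (1−0.017)·∏(1−qᵢ) over the active causes.
P(positive screen | poppy-seed meal) = 0.74442×0.36 + 0.895212×0.64 = 0.267991 + 0.572936 = 0.840927
Restricting to configurations with actual drug use present: 0.895212×0.64 = 0.572936.
Hence the posterior is 0.572936/0.840927 ≈ 0.681.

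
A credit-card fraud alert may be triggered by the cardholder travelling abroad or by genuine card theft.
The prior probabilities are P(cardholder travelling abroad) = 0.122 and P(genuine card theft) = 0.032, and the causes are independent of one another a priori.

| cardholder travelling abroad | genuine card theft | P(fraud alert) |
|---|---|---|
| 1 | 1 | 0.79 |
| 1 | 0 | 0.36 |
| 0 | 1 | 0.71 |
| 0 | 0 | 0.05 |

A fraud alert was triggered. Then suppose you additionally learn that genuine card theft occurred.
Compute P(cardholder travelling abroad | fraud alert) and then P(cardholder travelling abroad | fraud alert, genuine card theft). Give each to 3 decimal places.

For the numerator, keep only cardholder travelling abroad=true terms: 0.042515 + 0.003084 = 0.045599
Denominator P(fraud alert): 0.05*0.878*0.968 + 0.71*0.878*0.032 + 0.36*0.122*0.968 + 0.79*0.122*0.032 = 0.108042
P(cardholder travelling abroad | fraud alert) = 0.045599/0.108042 ≈ 0.422

Now also conditioning on genuine card theft=true:
P(fraud alert | genuine card theft) = 0.71*0.878 + 0.79*0.122 = 0.623380 + 0.096380 = 0.719760
The cardholder travelling abroad-present share is 0.79*0.122 = 0.096380.
So P(cardholder travelling abroad | fraud alert, genuine card theft) = 0.096380/0.719760 ≈ 0.134.
The drop from 0.422 to 0.134 is the explaining-away (discounting) effect.

P(cardholder travelling abroad | fraud alert) ≈ 0.422; P(cardholder travelling abroad | fraud alert, genuine card theft) ≈ 0.134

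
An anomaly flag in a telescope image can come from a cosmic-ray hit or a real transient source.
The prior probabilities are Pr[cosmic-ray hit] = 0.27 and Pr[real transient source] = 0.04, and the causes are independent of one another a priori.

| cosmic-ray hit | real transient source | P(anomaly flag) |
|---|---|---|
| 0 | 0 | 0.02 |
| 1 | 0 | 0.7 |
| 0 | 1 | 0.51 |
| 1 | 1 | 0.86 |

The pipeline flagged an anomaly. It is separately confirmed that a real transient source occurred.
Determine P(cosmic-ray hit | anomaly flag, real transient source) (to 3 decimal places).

Numerator (weight on configurations with cosmic-ray hit): 0.86×0.27 = 0.232200
The normalizing constant is 0.51×0.73 + 0.86×0.27 = 0.604500
Posterior = 0.232200 / 0.604500 ≈ 0.384

P(cosmic-ray hit | anomaly flag, real transient source) ≈ 0.384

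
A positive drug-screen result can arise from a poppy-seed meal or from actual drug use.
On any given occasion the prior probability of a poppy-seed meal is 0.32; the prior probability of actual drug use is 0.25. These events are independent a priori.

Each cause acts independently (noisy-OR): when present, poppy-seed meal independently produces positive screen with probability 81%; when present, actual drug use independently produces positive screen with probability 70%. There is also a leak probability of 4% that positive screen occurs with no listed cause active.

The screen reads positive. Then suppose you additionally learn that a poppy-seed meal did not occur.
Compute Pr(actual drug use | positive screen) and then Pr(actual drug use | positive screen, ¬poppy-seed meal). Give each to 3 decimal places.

Pr(actual drug use | positive screen) ≈ 0.476; Pr(actual drug use | positive screen, ¬poppy-seed meal) ≈ 0.856

Under noisy-OR, P(positive screen | causes) = 1 − (1−0.04)·∏(1−qᵢ) over the active causes.
P(positive screen) = 0.04×0.68×0.75 + 0.712×0.68×0.25 + 0.8176×0.32×0.75 + 0.94528×0.32×0.25 = 0.020400 + 0.121040 + 0.196224 + 0.075622 = 0.413286
Restricting to configurations with actual drug use present: 0.121040 + 0.075622 = 0.196662.
So P(actual drug use | positive screen) = 0.196662/0.413286 ≈ 0.476.

With the extra evidence:
P(positive screen | ¬poppy-seed meal) = 0.04×0.75 + 0.712×0.25 = 0.030000 + 0.178000 = 0.208000
The actual drug use-present share is 0.712×0.25 = 0.178000.
P(actual drug use | positive screen, ¬poppy-seed meal) = 0.178000 / 0.208000 ≈ 0.856
With poppy-seed meal excluded, actual drug use must carry more of the explanatory weight for the positive screen.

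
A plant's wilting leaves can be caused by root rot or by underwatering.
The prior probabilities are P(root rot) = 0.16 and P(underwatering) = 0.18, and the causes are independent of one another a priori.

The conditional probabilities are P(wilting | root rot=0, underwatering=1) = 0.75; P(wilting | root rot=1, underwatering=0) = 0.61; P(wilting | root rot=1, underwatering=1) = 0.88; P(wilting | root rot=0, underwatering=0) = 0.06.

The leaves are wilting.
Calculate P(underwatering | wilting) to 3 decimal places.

P(underwatering | wilting) ≈ 0.533

P(wilting) = 0.06×0.84×0.82 + 0.75×0.84×0.18 + 0.61×0.16×0.82 + 0.88×0.16×0.18 = 0.041328 + 0.113400 + 0.080032 + 0.025344 = 0.260104
The underwatering-present share is 0.113400 + 0.025344 = 0.138744.
Hence the posterior is 0.138744/0.260104 ≈ 0.533.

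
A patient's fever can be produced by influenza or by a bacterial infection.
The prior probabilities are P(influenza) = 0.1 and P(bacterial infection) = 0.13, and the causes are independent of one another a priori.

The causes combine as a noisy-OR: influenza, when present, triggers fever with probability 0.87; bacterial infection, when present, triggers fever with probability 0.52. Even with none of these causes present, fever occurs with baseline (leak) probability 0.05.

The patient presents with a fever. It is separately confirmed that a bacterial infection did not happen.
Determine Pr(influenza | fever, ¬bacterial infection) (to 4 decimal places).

Under noisy-OR, P(fever | causes) = 1 − (1−0.05)·∏(1−qᵢ) over the active causes.
Sum P(fever|·) weighted by the priors over both values of influenza:
  P(fever | ¬bacterial infection) = 0.05·0.9 + 0.8765·0.1
        = 0.045000 + 0.087650 = 0.132650
Keeping only the influenza-present terms gives 0.087650, so
  P(influenza | fever, ¬bacterial infection) = 0.087650 / 0.132650 ≈ 0.6608

Pr(influenza | fever, ¬bacterial infection) ≈ 0.6608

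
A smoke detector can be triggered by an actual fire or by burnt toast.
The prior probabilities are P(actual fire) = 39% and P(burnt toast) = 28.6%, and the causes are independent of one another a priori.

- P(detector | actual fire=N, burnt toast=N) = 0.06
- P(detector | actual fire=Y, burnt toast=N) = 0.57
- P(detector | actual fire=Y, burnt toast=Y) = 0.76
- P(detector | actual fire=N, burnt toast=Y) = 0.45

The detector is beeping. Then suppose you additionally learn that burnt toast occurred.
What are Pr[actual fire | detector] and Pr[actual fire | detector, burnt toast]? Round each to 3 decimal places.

Pr[actual fire | detector] ≈ 0.699; Pr[actual fire | detector, burnt toast] ≈ 0.519

Numerator (weight on configurations with actual fire): 0.158722 + 0.084770 = 0.243492
Denominator P(detector): 0.06·0.61·0.714 + 0.45·0.61·0.286 + 0.57·0.39·0.714 + 0.76·0.39·0.286 = 0.348131
P(actual fire | detector) = 0.243492/0.348131 ≈ 0.699

With the extra evidence:
Numerator (weight on configurations with actual fire): 0.76·0.39 = 0.296400
Normalizer over all consistent configurations: 0.45·0.61 + 0.76·0.39 = 0.570900
P(actual fire | detector, burnt toast) = 0.296400/0.570900 ≈ 0.519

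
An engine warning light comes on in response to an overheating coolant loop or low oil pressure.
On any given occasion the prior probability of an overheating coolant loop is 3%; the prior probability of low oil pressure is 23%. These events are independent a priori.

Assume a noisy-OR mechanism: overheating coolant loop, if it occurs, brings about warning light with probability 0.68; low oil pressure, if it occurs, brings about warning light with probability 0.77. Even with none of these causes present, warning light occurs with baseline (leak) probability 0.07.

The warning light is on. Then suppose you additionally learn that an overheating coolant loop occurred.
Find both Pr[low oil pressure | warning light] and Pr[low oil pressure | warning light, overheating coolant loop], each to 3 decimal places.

Pr[low oil pressure | warning light] ≈ 0.726; Pr[low oil pressure | warning light, overheating coolant loop] ≈ 0.284

Under noisy-OR, P(warning light | causes) = 1 − (1−0.07)·∏(1−qᵢ) over the active causes.
Enumerate the 4 (overheating coolant loop, low oil pressure) configurations and weight by the priors:
  P(warning light) = 0.07·0.97·0.77 + 0.7861·0.97·0.23 + 0.7024·0.03·0.77 + 0.931552·0.03·0.23
        = 0.052283 + 0.175379 + 0.016225 + 0.006428 = 0.250315
Keeping only the low oil pressure-present terms gives 0.181807, so
  P(low oil pressure | warning light) = 0.181807 / 0.250315 ≈ 0.726

Now condition on the additional information:
P(warning light | overheating coolant loop) = 0.7024·0.77 + 0.931552·0.23 = 0.540848 + 0.214257 = 0.755105
Restricting to configurations with low oil pressure present: 0.931552·0.23 = 0.214257.
Hence the posterior is 0.214257/0.755105 ≈ 0.284.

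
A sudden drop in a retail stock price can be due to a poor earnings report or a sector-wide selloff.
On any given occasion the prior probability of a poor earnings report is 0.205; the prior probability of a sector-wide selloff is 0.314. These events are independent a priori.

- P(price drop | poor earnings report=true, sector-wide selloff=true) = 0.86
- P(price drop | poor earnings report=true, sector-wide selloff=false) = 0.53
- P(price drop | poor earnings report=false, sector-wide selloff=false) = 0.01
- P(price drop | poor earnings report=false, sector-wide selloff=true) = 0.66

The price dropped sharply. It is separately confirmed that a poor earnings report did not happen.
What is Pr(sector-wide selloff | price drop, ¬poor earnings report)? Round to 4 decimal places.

Weight on sector-wide selloff=true, given the evidence: 0.66×0.314 = 0.207240
Denominator P(price drop | ¬poor earnings report): 0.01×0.686 + 0.66×0.314 = 0.214100
Posterior = 0.207240 / 0.214100 ≈ 0.9680

Pr(sector-wide selloff | price drop, ¬poor earnings report) ≈ 0.9680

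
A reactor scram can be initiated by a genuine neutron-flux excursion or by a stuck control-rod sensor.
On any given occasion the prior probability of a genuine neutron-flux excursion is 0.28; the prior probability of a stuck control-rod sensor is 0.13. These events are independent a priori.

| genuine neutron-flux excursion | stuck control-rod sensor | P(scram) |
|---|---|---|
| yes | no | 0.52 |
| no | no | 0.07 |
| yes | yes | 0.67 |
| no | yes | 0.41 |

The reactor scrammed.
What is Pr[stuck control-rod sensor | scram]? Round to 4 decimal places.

Pr[stuck control-rod sensor | scram] ≈ 0.2690

By total probability over the 4 (genuine neutron-flux excursion, stuck control-rod sensor) configurations:
  P(scram) = 0.07*0.72*0.87 + 0.41*0.72*0.13 + 0.52*0.28*0.87 + 0.67*0.28*0.13
        = 0.043848 + 0.038376 + 0.126672 + 0.024388 = 0.233284
Keeping only the stuck control-rod sensor-present terms gives 0.062764, so
  P(stuck control-rod sensor | scram) = 0.062764 / 0.233284 ≈ 0.2690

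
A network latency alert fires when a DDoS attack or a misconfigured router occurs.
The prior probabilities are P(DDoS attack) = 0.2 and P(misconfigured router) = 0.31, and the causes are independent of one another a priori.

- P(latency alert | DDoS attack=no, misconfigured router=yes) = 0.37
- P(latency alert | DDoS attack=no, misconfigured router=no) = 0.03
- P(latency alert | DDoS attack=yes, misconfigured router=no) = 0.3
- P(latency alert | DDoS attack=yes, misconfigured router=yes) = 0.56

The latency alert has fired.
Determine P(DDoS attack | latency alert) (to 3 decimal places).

P(DDoS attack | latency alert) ≈ 0.413

P(latency alert) = 0.03×0.8×0.69 + 0.37×0.8×0.31 + 0.3×0.2×0.69 + 0.56×0.2×0.31 = 0.016560 + 0.091760 + 0.041400 + 0.034720 = 0.184440
The DDoS attack-present share is 0.041400 + 0.034720 = 0.076120.
P(DDoS attack | latency alert) = 0.076120 / 0.184440 ≈ 0.413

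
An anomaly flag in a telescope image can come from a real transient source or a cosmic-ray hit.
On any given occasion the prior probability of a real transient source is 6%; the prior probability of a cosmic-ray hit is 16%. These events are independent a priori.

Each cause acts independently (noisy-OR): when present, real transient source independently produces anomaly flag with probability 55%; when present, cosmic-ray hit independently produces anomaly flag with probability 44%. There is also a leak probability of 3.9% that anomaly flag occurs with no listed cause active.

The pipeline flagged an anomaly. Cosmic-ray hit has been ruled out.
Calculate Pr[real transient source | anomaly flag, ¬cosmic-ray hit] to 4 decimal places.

Under noisy-OR, P(anomaly flag | causes) = 1 − (1−0.039)·∏(1−qᵢ) over the active causes.
Weight on real transient source=true, given the evidence: 0.56755*0.06 = 0.034053
Denominator P(anomaly flag | ¬cosmic-ray hit): 0.039*0.94 + 0.56755*0.06 = 0.070713
Posterior = 0.034053 / 0.070713 ≈ 0.4816

Pr[real transient source | anomaly flag, ¬cosmic-ray hit] ≈ 0.4816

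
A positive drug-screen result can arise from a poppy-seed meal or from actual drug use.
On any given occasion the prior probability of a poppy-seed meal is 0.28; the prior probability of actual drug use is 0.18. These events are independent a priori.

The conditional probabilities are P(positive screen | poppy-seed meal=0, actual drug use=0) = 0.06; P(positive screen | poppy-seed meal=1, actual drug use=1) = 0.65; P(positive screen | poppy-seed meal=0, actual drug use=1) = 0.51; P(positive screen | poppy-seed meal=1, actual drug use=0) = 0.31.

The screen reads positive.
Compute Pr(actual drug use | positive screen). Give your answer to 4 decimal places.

For the numerator, keep only actual drug use=true terms: 0.066096 + 0.032760 = 0.098856
Denominator P(positive screen): 0.06·0.72·0.82 + 0.51·0.72·0.18 + 0.31·0.28·0.82 + 0.65·0.28·0.18 = 0.205456
P(actual drug use | positive screen) = 0.098856/0.205456 ≈ 0.4812

Pr(actual drug use | positive screen) ≈ 0.4812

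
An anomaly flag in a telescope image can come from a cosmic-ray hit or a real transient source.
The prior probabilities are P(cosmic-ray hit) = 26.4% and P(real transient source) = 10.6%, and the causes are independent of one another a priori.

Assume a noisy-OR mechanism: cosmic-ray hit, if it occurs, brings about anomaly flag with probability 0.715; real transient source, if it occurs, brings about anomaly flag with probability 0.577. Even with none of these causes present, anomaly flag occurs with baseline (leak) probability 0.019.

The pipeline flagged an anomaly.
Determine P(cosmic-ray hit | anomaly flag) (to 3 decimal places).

Under noisy-OR, P(anomaly flag | causes) = 1 − (1−0.019)·∏(1−qᵢ) over the active causes.
P(anomaly flag) = 0.019×0.736×0.894 + 0.585037×0.736×0.106 + 0.720415×0.264×0.894 + 0.881736×0.264×0.106 = 0.012502 + 0.045642 + 0.170029 + 0.024675 = 0.252848
Restricting to configurations with cosmic-ray hit present: 0.170029 + 0.024675 = 0.194704.
P(cosmic-ray hit | anomaly flag) = 0.194704 / 0.252848 ≈ 0.770

P(cosmic-ray hit | anomaly flag) ≈ 0.770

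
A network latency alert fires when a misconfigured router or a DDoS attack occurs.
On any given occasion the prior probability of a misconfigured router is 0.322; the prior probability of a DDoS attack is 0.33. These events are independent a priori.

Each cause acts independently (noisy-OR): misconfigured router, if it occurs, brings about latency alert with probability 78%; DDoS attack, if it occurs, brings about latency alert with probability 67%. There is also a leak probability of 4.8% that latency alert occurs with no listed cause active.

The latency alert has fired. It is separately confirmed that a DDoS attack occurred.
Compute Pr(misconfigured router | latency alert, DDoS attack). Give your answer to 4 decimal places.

Under noisy-OR, P(latency alert | causes) = 1 − (1−0.048)·∏(1−qᵢ) over the active causes.
Enumerate both values of misconfigured router and weight by the priors:
  P(latency alert | DDoS attack) = 0.68584·0.678 + 0.930885·0.322
        = 0.465000 + 0.299745 = 0.764745
Configurations with misconfigured router contribute 0.299745, so
  P(misconfigured router | latency alert, DDoS attack) = 0.299745 / 0.764745 ≈ 0.3920

Pr(misconfigured router | latency alert, DDoS attack) ≈ 0.3920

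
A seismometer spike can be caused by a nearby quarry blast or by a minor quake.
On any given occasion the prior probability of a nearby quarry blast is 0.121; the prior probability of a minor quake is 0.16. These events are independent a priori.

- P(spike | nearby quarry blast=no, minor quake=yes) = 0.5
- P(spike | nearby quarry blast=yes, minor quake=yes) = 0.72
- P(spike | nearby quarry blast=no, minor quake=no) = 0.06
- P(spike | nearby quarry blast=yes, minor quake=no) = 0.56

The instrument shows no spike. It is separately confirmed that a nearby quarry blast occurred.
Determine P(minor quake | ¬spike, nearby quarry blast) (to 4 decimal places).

P(minor quake | ¬spike, nearby quarry blast) ≈ 0.1081

P(¬spike | nearby quarry blast) = 0.44·0.84 + 0.28·0.16 = 0.369600 + 0.044800 = 0.414400
Of this, 0.044800 comes from 0.28·0.16 (the minor quake=true cases).
P(minor quake | ¬spike, nearby quarry blast) = 0.044800 / 0.414400 ≈ 0.1081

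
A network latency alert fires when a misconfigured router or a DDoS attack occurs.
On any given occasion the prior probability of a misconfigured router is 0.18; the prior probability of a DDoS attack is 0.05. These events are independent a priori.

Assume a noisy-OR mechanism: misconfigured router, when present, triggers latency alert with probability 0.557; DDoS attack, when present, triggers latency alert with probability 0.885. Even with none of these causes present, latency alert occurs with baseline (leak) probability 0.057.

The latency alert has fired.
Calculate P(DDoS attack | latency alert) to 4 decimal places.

P(DDoS attack | latency alert) ≈ 0.2386

Under noisy-OR, P(latency alert | causes) = 1 − (1−0.057)·∏(1−qᵢ) over the active causes.
Sum P(latency alert|·) weighted by the priors over the 4 (misconfigured router, DDoS attack) configurations:
  P(latency alert) = 0.057×0.82×0.95 + 0.891555×0.82×0.05 + 0.582251×0.18×0.95 + 0.951959×0.18×0.05
        = 0.044403 + 0.036554 + 0.099565 + 0.008568 = 0.189090
Configurations with DDoS attack contribute 0.045122, so
  P(DDoS attack | latency alert) = 0.045122 / 0.189090 ≈ 0.2386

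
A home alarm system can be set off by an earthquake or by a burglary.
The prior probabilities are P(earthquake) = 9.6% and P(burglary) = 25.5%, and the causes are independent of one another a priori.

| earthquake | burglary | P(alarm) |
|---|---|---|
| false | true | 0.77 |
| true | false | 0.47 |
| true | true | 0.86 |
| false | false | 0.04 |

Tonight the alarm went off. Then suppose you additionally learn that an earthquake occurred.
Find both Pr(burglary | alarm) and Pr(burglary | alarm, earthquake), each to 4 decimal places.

Sum P(alarm|·) weighted by the priors over the 4 (earthquake, burglary) configurations:
  P(alarm) = 0.04*0.904*0.745 + 0.77*0.904*0.255 + 0.47*0.096*0.745 + 0.86*0.096*0.255
        = 0.026939 + 0.177500 + 0.033614 + 0.021053 = 0.259106
Keeping only the burglary-present terms gives 0.198553, so
  P(burglary | alarm) = 0.198553 / 0.259106 ≈ 0.7663

Now also conditioning on earthquake=true:
By total probability over both values of burglary:
  P(alarm | earthquake) = 0.47·0.745 + 0.86·0.255
        = 0.350150 + 0.219300 = 0.569450
Keeping only the burglary-present terms gives 0.219300, so
  P(burglary | alarm, earthquake) = 0.219300 / 0.569450 ≈ 0.3851
Conditioning on earthquake lowers the posterior on burglary: the classic explaining-away effect in a common-effect structure.

Pr(burglary | alarm) ≈ 0.7663; Pr(burglary | alarm, earthquake) ≈ 0.3851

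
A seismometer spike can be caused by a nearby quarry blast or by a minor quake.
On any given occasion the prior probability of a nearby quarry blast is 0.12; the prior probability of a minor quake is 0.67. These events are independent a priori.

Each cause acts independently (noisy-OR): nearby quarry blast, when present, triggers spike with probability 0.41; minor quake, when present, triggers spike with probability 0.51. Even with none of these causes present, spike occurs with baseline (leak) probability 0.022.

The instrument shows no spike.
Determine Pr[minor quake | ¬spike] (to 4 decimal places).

Pr[minor quake | ¬spike] ≈ 0.4987

Under noisy-OR, P(spike | causes) = 1 − (1−0.022)·∏(1−qᵢ) over the active causes.
P(¬spike) = 0.978·0.88·0.33 + 0.47922·0.88·0.67 + 0.57702·0.12·0.33 + 0.28274·0.12·0.67 = 0.284011 + 0.282548 + 0.022850 + 0.022732 = 0.612141
Restricting to configurations with minor quake present: 0.282548 + 0.022732 = 0.305280.
P(minor quake | ¬spike) = 0.305280 / 0.612141 ≈ 0.4987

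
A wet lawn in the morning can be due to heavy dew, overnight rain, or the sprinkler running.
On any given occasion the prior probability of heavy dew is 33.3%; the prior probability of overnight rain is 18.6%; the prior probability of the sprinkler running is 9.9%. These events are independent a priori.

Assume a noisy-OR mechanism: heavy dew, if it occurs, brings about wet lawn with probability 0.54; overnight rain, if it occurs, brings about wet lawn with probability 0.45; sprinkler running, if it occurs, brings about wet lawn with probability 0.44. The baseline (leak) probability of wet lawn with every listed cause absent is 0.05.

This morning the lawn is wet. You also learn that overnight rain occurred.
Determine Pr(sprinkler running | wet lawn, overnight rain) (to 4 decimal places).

Pr(sprinkler running | wet lawn, overnight rain) ≈ 0.1275

Under noisy-OR, P(wet lawn | causes) = 1 − (1−0.05)·∏(1−qᵢ) over the active causes.
P(wet lawn | overnight rain) = 0.4775·0.667·0.901 + 0.7074·0.667·0.099 + 0.75965·0.333·0.901 + 0.865404·0.333·0.099 = 0.286962 + 0.046712 + 0.227920 + 0.028530 = 0.590124
Restricting to configurations with sprinkler running present: 0.046712 + 0.028530 = 0.075242.
Hence the posterior is 0.075242/0.590124 ≈ 0.1275.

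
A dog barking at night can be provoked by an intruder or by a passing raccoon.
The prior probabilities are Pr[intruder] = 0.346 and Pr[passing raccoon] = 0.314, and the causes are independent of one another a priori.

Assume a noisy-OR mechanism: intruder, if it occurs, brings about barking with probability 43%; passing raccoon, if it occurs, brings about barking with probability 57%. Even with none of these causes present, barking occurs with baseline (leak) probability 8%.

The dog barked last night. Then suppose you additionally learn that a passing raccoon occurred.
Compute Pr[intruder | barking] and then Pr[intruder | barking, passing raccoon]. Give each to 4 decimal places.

Under noisy-OR, P(barking | causes) = 1 − (1−0.08)·∏(1−qᵢ) over the active causes.
P(barking) = 0.08·0.654·0.686 + 0.6044·0.654·0.314 + 0.4756·0.346·0.686 + 0.774508·0.346·0.314 = 0.035892 + 0.124117 + 0.112887 + 0.084146 = 0.357042
The intruder-present share is 0.112887 + 0.084146 = 0.197033.
So P(intruder | barking) = 0.197033/0.357042 ≈ 0.5518.

Now also conditioning on passing raccoon=true:
Numerator (weight on configurations with intruder): 0.774508*0.346 = 0.267980
Normalizer over all consistent configurations: 0.6044*0.654 + 0.774508*0.346 = 0.663258
P(intruder | barking, passing raccoon) = 0.267980/0.663258 ≈ 0.4040
The drop from 0.5518 to 0.4040 is the explaining-away (discounting) effect.

Pr[intruder | barking] ≈ 0.5518; Pr[intruder | barking, passing raccoon] ≈ 0.4040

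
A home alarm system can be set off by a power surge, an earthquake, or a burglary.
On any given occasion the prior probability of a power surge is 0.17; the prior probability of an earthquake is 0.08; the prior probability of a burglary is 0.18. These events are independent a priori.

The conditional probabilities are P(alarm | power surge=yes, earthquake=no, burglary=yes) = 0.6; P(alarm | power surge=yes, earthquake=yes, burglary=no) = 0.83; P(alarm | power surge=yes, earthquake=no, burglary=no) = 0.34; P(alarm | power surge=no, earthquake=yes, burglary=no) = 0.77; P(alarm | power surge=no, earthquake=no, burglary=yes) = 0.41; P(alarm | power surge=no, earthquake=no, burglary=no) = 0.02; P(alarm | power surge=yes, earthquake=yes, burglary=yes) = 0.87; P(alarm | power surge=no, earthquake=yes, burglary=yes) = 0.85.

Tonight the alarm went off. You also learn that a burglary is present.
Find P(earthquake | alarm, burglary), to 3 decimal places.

Numerator (weight on configurations with earthquake): 0.056440 + 0.011832 = 0.068272
The normalizing constant is 0.41×0.83×0.92 + 0.85×0.83×0.08 + 0.6×0.17×0.92 + 0.87×0.17×0.08 = 0.475188
P(earthquake | alarm, burglary) = 0.068272/0.475188 ≈ 0.144

P(earthquake | alarm, burglary) ≈ 0.144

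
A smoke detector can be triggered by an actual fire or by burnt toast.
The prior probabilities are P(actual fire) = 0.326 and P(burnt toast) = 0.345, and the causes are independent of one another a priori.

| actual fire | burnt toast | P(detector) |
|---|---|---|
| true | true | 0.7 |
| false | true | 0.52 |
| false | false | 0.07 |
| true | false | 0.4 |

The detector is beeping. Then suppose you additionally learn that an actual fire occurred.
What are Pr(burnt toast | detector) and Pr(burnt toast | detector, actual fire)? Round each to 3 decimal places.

Sum P(detector|·) weighted by the priors over the 4 (actual fire, burnt toast) configurations:
  P(detector) = 0.07×0.674×0.655 + 0.52×0.674×0.345 + 0.4×0.326×0.655 + 0.7×0.326×0.345
        = 0.030903 + 0.120916 + 0.085412 + 0.078729 = 0.315960
The terms with burnt toast present sum to 0.199645, so
  P(burnt toast | detector) = 0.199645 / 0.315960 ≈ 0.632

With the extra evidence:
P(detector | actual fire) = 0.4*0.655 + 0.7*0.345 = 0.262000 + 0.241500 = 0.503500
Restricting to configurations with burnt toast present: 0.7*0.345 = 0.241500.
Hence the posterior is 0.241500/0.503500 ≈ 0.480.

Pr(burnt toast | detector) ≈ 0.632; Pr(burnt toast | detector, actual fire) ≈ 0.480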